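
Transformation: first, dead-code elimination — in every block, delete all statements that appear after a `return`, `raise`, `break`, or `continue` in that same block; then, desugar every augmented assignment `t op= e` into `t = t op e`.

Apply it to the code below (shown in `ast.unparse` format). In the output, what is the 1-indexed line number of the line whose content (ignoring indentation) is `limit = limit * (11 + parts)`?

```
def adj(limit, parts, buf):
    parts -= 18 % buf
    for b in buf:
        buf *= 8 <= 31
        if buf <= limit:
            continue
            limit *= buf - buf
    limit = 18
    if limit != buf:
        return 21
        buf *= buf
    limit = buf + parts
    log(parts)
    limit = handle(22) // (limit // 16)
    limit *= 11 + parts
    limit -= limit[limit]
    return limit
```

Transformed code:
def adj(limit, parts, buf):
    parts = parts - 18 % buf
    for b in buf:
        buf = buf * (8 <= 31)
        if buf <= limit:
            continue
    limit = 18
    if limit != buf:
        return 21
    limit = buf + parts
    log(parts)
    limit = handle(22) // (limit // 16)
    limit = limit * (11 + parts)
    limit = limit - limit[limit]
    return limit

13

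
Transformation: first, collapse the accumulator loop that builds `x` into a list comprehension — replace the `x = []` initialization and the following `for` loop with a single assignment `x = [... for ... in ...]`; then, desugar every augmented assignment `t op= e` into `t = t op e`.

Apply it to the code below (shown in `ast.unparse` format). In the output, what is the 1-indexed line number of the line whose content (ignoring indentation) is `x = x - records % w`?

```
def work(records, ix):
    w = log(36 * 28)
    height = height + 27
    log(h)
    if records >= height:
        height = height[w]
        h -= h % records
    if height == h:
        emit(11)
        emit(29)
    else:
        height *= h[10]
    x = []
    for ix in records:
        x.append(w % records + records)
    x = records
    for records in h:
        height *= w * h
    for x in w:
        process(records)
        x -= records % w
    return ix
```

Transformed code:
def work(records, ix):
    w = log(36 * 28)
    height = height + 27
    log(h)
    if records >= height:
        height = height[w]
        h = h - h % records
    if height == h:
        emit(11)
        emit(29)
    else:
        height = height * h[10]
    x = [w % records + records for ix in records]
    x = records
    for records in h:
        height = height * (w * h)
    for x in w:
        process(records)
        x = x - records % w
    return ix

19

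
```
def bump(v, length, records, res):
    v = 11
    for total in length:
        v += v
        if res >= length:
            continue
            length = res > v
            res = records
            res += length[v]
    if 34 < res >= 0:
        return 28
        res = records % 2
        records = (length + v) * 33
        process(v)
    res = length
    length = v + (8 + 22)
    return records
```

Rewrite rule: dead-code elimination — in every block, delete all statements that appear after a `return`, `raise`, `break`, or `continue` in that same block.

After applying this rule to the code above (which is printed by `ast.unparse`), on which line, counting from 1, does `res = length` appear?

Transformed code:
def bump(v, length, records, res):
    v = 11
    for total in length:
        v += v
        if res >= length:
            continue
    if 34 < res >= 0:
        return 28
    res = length
    length = v + (8 + 22)
    return records

9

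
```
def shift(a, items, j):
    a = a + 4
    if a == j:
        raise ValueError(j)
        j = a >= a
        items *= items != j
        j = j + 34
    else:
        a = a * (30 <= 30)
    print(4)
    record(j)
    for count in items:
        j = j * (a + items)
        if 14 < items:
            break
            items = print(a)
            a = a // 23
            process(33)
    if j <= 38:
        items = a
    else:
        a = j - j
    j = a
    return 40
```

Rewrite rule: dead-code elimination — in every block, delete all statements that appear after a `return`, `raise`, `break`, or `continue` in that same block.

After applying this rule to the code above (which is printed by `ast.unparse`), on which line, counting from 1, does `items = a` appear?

Transformed code:
def shift(a, items, j):
    a = a + 4
    if a == j:
        raise ValueError(j)
    else:
        a = a * (30 <= 30)
    print(4)
    record(j)
    for count in items:
        j = j * (a + items)
        if 14 < items:
            break
    if j <= 38:
        items = a
    else:
        a = j - j
    j = a
    return 40

14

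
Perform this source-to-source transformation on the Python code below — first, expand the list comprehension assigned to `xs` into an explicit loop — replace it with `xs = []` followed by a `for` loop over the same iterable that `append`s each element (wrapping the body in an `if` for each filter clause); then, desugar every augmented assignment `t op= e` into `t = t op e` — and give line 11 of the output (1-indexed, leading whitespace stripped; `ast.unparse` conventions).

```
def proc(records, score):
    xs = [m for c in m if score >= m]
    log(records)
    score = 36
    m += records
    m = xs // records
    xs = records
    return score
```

Transformed code:
def proc(records, score):
    xs = []
    for c in m:
        if score >= m:
            xs.append(m)
    log(records)
    score = 36
    m = m + records
    m = xs // records
    xs = records
    return score

return score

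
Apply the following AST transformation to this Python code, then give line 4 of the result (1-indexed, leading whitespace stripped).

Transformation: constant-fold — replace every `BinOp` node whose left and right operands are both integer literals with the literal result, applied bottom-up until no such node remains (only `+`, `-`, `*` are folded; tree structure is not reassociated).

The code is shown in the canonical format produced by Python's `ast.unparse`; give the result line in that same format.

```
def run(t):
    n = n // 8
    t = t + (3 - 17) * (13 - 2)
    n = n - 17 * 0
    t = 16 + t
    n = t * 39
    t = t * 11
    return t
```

Transformed code:
def run(t):
    n = n // 8
    t = t + -154
    n = n - 0
    t = 16 + t
    n = t * 39
    t = t * 11
    return t

n = n - 0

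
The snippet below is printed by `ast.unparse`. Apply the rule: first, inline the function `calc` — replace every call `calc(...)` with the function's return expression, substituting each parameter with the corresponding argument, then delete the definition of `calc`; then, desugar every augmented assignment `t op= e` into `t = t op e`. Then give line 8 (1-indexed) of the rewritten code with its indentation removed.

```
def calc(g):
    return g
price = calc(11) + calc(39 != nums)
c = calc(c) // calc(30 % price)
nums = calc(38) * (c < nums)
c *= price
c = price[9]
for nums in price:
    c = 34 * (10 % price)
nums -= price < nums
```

nums = nums - (price < nums)

Transformed code:
price = 11 + (39 != nums)
c = c // (30 % price)
nums = 38 * (c < nums)
c = c * price
c = price[9]
for nums in price:
    c = 34 * (10 % price)
nums = nums - (price < nums)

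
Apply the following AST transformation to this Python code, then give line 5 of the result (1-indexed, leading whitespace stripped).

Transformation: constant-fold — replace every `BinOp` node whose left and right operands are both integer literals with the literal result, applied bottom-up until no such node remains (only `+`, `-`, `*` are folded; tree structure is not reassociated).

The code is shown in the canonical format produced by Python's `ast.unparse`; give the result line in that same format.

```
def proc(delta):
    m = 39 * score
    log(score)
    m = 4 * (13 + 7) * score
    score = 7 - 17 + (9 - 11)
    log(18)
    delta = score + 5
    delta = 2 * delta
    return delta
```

score = -12

Transformed code:
def proc(delta):
    m = 39 * score
    log(score)
    m = 80 * score
    score = -12
    log(18)
    delta = score + 5
    delta = 2 * delta
    return delta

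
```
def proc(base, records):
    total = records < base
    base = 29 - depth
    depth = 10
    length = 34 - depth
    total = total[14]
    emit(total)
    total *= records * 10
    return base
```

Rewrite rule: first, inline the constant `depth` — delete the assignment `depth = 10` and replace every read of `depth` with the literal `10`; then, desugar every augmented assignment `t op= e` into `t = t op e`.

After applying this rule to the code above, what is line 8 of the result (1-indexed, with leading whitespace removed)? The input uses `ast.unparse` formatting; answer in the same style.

Transformed code:
def proc(base, records):
    total = records < base
    base = 29 - 10
    length = 34 - 10
    total = total[14]
    emit(total)
    total = total * (records * 10)
    return base

return base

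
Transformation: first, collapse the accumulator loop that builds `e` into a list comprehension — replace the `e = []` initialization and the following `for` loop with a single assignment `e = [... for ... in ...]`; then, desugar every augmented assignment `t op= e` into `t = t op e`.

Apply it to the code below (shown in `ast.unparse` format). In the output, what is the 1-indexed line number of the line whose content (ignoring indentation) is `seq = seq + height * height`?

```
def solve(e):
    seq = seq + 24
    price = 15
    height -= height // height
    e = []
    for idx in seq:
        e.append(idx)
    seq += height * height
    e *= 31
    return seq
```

6

Transformed code:
def solve(e):
    seq = seq + 24
    price = 15
    height = height - height // height
    e = [idx for idx in seq]
    seq = seq + height * height
    e = e * 31
    return seq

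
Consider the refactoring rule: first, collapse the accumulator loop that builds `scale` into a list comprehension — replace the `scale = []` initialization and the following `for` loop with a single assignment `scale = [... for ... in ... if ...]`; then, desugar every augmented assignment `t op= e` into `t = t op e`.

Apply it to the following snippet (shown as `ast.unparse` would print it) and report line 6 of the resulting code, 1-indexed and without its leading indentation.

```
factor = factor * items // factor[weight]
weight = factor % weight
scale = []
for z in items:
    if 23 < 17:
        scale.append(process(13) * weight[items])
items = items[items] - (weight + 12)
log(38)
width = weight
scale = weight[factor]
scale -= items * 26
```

width = weight

Transformed code:
factor = factor * items // factor[weight]
weight = factor % weight
scale = [process(13) * weight[items] for z in items if 23 < 17]
items = items[items] - (weight + 12)
log(38)
width = weight
scale = weight[factor]
scale = scale - items * 26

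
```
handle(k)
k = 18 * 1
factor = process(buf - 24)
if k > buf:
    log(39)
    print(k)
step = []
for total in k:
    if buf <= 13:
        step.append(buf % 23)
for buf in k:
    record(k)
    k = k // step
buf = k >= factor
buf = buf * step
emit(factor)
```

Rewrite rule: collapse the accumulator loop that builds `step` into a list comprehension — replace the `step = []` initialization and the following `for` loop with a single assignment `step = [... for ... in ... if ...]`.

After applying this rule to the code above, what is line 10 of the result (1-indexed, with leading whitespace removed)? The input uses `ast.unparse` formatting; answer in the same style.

Transformed code:
handle(k)
k = 18 * 1
factor = process(buf - 24)
if k > buf:
    log(39)
    print(k)
step = [buf % 23 for total in k if buf <= 13]
for buf in k:
    record(k)
    k = k // step
buf = k >= factor
buf = buf * step
emit(factor)

k = k // step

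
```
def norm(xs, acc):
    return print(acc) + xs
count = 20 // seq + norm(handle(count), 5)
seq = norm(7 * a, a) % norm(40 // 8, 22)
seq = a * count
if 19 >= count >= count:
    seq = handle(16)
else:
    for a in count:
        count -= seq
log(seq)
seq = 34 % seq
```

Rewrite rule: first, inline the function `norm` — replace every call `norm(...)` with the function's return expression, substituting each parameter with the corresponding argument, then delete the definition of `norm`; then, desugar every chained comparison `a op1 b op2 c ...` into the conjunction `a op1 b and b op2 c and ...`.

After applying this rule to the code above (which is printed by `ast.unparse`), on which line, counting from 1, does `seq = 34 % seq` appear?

10

Transformed code:
count = 20 // seq + (print(5) + handle(count))
seq = (print(a) + 7 * a) % (print(22) + 40 // 8)
seq = a * count
if 19 >= count and count >= count:
    seq = handle(16)
else:
    for a in count:
        count -= seq
log(seq)
seq = 34 % seq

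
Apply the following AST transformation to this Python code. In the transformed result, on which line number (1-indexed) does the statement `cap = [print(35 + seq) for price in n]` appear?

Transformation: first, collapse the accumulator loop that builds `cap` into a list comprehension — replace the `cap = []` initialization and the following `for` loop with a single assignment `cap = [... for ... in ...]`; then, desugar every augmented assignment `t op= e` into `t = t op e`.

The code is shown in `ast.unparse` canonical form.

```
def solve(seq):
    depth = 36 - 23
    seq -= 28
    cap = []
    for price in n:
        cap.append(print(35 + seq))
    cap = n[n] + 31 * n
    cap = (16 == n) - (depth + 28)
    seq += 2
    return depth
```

Transformed code:
def solve(seq):
    depth = 36 - 23
    seq = seq - 28
    cap = [print(35 + seq) for price in n]
    cap = n[n] + 31 * n
    cap = (16 == n) - (depth + 28)
    seq = seq + 2
    return depth

4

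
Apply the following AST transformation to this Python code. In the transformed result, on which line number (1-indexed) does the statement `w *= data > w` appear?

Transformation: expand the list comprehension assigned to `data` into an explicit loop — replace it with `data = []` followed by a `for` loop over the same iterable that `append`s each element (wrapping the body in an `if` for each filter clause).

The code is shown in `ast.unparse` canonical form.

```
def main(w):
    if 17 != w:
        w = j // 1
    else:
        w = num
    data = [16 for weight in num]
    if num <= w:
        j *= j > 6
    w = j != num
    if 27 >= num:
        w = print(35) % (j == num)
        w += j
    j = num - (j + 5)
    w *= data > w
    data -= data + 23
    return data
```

16

Transformed code:
def main(w):
    if 17 != w:
        w = j // 1
    else:
        w = num
    data = []
    for weight in num:
        data.append(16)
    if num <= w:
        j *= j > 6
    w = j != num
    if 27 >= num:
        w = print(35) % (j == num)
        w += j
    j = num - (j + 5)
    w *= data > w
    data -= data + 23
    return data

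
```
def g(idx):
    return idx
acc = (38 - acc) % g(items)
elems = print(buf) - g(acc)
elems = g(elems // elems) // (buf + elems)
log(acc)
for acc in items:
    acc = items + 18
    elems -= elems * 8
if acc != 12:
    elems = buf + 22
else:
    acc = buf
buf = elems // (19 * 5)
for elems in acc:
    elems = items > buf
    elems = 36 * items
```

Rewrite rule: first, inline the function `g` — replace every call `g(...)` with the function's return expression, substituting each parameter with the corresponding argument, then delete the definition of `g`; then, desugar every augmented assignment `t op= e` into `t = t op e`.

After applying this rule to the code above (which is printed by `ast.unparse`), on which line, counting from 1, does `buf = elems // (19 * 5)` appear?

12

Transformed code:
acc = (38 - acc) % items
elems = print(buf) - acc
elems = elems // elems // (buf + elems)
log(acc)
for acc in items:
    acc = items + 18
    elems = elems - elems * 8
if acc != 12:
    elems = buf + 22
else:
    acc = buf
buf = elems // (19 * 5)
for elems in acc:
    elems = items > buf
    elems = 36 * items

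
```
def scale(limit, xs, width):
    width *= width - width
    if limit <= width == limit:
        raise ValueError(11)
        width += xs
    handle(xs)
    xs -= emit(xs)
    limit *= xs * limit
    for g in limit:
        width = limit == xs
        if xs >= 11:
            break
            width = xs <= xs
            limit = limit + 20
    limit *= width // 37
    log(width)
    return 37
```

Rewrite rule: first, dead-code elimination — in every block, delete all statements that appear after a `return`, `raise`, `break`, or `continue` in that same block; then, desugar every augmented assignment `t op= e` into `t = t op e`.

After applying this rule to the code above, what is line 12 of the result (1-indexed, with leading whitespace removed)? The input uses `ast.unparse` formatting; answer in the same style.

limit = limit * (width // 37)

Transformed code:
def scale(limit, xs, width):
    width = width * (width - width)
    if limit <= width == limit:
        raise ValueError(11)
    handle(xs)
    xs = xs - emit(xs)
    limit = limit * (xs * limit)
    for g in limit:
        width = limit == xs
        if xs >= 11:
            break
    limit = limit * (width // 37)
    log(width)
    return 37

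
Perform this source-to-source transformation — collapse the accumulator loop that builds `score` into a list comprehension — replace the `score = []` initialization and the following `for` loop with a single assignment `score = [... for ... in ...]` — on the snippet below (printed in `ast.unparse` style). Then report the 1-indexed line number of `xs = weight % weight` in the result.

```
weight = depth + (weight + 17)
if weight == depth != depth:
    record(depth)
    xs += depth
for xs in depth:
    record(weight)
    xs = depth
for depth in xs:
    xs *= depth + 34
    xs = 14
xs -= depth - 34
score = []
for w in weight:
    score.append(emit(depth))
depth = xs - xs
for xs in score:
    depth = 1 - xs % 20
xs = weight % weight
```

Transformed code:
weight = depth + (weight + 17)
if weight == depth != depth:
    record(depth)
    xs += depth
for xs in depth:
    record(weight)
    xs = depth
for depth in xs:
    xs *= depth + 34
    xs = 14
xs -= depth - 34
score = [emit(depth) for w in weight]
depth = xs - xs
for xs in score:
    depth = 1 - xs % 20
xs = weight % weight

16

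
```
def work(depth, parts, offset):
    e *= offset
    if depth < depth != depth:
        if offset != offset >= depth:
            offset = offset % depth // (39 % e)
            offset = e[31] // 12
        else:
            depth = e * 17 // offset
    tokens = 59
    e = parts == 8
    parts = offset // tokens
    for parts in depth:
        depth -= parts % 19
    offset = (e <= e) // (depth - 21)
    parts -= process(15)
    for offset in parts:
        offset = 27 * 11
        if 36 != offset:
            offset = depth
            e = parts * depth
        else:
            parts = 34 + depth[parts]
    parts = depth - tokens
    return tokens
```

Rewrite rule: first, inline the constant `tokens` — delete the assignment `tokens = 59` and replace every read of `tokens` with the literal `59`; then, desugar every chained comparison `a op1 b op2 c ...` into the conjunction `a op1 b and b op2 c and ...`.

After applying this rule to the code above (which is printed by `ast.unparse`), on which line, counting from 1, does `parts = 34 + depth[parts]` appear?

21

Transformed code:
def work(depth, parts, offset):
    e *= offset
    if depth < depth and depth != depth:
        if offset != offset and offset >= depth:
            offset = offset % depth // (39 % e)
            offset = e[31] // 12
        else:
            depth = e * 17 // offset
    e = parts == 8
    parts = offset // 59
    for parts in depth:
        depth -= parts % 19
    offset = (e <= e) // (depth - 21)
    parts -= process(15)
    for offset in parts:
        offset = 27 * 11
        if 36 != offset:
            offset = depth
            e = parts * depth
        else:
            parts = 34 + depth[parts]
    parts = depth - 59
    return 59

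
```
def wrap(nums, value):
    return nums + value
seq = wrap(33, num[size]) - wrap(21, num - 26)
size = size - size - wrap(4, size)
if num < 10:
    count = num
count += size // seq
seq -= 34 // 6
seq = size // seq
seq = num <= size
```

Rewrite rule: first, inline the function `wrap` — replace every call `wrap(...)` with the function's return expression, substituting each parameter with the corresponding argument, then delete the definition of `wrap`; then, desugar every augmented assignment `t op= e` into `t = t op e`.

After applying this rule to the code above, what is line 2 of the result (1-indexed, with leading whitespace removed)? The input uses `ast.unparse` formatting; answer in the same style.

size = size - size - (4 + size)

Transformed code:
seq = 33 + num[size] - (21 + (num - 26))
size = size - size - (4 + size)
if num < 10:
    count = num
count = count + size // seq
seq = seq - 34 // 6
seq = size // seq
seq = num <= size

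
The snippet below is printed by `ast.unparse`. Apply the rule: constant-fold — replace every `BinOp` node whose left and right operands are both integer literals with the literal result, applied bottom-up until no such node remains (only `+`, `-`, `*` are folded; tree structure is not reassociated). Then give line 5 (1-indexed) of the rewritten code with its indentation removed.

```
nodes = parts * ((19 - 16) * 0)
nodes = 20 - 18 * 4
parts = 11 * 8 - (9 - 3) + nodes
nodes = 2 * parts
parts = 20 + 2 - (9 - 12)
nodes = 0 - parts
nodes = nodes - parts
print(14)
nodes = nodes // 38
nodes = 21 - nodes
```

Transformed code:
nodes = parts * 0
nodes = -52
parts = 82 + nodes
nodes = 2 * parts
parts = 25
nodes = 0 - parts
nodes = nodes - parts
print(14)
nodes = nodes // 38
nodes = 21 - nodes

parts = 25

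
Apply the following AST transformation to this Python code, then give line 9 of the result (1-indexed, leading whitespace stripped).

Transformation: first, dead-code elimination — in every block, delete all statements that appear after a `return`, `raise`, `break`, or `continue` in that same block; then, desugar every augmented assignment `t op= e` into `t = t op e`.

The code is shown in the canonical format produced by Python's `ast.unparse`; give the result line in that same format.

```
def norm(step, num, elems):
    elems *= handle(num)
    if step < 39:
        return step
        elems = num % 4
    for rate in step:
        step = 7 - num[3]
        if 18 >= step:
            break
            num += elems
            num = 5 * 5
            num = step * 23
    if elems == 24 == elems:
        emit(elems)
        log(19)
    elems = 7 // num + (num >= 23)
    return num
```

if elems == 24 == elems:

Transformed code:
def norm(step, num, elems):
    elems = elems * handle(num)
    if step < 39:
        return step
    for rate in step:
        step = 7 - num[3]
        if 18 >= step:
            break
    if elems == 24 == elems:
        emit(elems)
        log(19)
    elems = 7 // num + (num >= 23)
    return num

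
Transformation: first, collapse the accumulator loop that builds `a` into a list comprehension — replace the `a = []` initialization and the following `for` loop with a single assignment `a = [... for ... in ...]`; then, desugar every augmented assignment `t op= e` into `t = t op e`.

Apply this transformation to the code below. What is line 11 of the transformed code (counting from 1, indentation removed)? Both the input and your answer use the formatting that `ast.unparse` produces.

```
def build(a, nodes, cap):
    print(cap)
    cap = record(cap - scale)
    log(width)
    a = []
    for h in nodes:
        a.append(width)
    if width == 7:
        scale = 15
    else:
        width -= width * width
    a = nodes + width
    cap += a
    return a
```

cap = cap + a

Transformed code:
def build(a, nodes, cap):
    print(cap)
    cap = record(cap - scale)
    log(width)
    a = [width for h in nodes]
    if width == 7:
        scale = 15
    else:
        width = width - width * width
    a = nodes + width
    cap = cap + a
    return a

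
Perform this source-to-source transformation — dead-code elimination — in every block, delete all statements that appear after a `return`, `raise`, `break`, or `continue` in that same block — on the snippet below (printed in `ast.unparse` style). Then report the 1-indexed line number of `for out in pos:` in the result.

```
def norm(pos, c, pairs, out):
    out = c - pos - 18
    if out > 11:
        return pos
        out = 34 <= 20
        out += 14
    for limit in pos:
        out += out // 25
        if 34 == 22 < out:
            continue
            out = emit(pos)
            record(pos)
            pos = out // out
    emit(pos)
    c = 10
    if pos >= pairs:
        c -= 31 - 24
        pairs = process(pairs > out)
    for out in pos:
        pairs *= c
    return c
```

Transformed code:
def norm(pos, c, pairs, out):
    out = c - pos - 18
    if out > 11:
        return pos
    for limit in pos:
        out += out // 25
        if 34 == 22 < out:
            continue
    emit(pos)
    c = 10
    if pos >= pairs:
        c -= 31 - 24
        pairs = process(pairs > out)
    for out in pos:
        pairs *= c
    return c

14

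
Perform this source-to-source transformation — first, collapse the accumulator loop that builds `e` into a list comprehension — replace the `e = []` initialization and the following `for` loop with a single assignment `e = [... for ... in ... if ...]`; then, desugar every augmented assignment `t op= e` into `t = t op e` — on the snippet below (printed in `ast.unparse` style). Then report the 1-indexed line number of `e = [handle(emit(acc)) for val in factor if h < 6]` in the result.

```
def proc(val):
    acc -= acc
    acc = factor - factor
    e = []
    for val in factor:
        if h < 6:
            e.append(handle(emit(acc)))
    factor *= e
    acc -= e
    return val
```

4

Transformed code:
def proc(val):
    acc = acc - acc
    acc = factor - factor
    e = [handle(emit(acc)) for val in factor if h < 6]
    factor = factor * e
    acc = acc - e
    return val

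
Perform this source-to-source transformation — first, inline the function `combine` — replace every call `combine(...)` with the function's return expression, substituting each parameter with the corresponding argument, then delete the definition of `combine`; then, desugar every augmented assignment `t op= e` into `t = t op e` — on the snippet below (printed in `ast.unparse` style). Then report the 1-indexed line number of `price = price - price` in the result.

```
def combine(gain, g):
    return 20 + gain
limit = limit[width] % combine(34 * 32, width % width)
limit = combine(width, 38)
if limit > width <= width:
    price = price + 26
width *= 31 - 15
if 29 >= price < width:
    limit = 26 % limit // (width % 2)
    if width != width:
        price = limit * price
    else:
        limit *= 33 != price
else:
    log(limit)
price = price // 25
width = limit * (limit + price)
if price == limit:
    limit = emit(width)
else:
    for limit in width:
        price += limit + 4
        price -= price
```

Transformed code:
limit = limit[width] % (20 + 34 * 32)
limit = 20 + width
if limit > width <= width:
    price = price + 26
width = width * (31 - 15)
if 29 >= price < width:
    limit = 26 % limit // (width % 2)
    if width != width:
        price = limit * price
    else:
        limit = limit * (33 != price)
else:
    log(limit)
price = price // 25
width = limit * (limit + price)
if price == limit:
    limit = emit(width)
else:
    for limit in width:
        price = price + (limit + 4)
        price = price - price

21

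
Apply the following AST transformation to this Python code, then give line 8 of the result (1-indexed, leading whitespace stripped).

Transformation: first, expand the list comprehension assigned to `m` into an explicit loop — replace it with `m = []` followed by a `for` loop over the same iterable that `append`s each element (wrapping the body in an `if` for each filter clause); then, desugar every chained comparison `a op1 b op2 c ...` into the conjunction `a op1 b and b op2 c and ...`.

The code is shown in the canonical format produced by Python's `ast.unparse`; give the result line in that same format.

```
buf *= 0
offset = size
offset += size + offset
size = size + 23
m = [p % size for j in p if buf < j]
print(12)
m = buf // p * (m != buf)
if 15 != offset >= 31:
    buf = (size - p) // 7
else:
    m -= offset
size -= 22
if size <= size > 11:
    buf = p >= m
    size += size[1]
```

Transformed code:
buf *= 0
offset = size
offset += size + offset
size = size + 23
m = []
for j in p:
    if buf < j:
        m.append(p % size)
print(12)
m = buf // p * (m != buf)
if 15 != offset and offset >= 31:
    buf = (size - p) // 7
else:
    m -= offset
size -= 22
if size <= size and size > 11:
    buf = p >= m
    size += size[1]

m.append(p % size)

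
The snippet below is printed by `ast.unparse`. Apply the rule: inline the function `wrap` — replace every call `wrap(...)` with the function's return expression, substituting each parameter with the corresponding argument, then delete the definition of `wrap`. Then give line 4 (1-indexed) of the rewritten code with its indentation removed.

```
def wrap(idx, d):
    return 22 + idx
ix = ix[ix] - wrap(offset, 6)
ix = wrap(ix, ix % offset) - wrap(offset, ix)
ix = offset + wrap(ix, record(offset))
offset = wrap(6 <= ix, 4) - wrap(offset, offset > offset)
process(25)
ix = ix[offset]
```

Transformed code:
ix = ix[ix] - (22 + offset)
ix = 22 + ix - (22 + offset)
ix = offset + (22 + ix)
offset = 22 + (6 <= ix) - (22 + offset)
process(25)
ix = ix[offset]

offset = 22 + (6 <= ix) - (22 + offset)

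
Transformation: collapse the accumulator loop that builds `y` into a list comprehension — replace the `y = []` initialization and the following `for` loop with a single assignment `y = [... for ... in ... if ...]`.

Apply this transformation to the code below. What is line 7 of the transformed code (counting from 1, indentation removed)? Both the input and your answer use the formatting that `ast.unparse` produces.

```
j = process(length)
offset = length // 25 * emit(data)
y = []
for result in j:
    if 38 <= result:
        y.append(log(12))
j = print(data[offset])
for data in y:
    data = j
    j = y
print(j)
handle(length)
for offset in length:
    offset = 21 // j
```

Transformed code:
j = process(length)
offset = length // 25 * emit(data)
y = [log(12) for result in j if 38 <= result]
j = print(data[offset])
for data in y:
    data = j
    j = y
print(j)
handle(length)
for offset in length:
    offset = 21 // j

j = y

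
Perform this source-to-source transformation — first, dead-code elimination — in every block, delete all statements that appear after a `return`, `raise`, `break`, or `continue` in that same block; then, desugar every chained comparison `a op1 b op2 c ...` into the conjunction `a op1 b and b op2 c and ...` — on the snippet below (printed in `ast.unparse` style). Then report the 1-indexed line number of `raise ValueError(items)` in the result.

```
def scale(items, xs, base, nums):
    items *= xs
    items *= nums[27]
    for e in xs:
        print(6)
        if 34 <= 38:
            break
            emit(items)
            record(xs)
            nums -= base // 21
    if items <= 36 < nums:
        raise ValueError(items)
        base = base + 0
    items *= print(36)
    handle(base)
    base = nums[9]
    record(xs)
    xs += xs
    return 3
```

9

Transformed code:
def scale(items, xs, base, nums):
    items *= xs
    items *= nums[27]
    for e in xs:
        print(6)
        if 34 <= 38:
            break
    if items <= 36 and 36 < nums:
        raise ValueError(items)
    items *= print(36)
    handle(base)
    base = nums[9]
    record(xs)
    xs += xs
    return 3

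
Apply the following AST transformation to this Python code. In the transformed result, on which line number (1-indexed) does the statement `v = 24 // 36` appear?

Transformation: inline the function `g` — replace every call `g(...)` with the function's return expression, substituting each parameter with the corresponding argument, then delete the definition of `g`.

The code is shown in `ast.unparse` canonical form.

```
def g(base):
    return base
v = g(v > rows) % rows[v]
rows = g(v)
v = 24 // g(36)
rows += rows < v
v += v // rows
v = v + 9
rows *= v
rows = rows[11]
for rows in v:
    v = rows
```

Transformed code:
v = (v > rows) % rows[v]
rows = v
v = 24 // 36
rows += rows < v
v += v // rows
v = v + 9
rows *= v
rows = rows[11]
for rows in v:
    v = rows

3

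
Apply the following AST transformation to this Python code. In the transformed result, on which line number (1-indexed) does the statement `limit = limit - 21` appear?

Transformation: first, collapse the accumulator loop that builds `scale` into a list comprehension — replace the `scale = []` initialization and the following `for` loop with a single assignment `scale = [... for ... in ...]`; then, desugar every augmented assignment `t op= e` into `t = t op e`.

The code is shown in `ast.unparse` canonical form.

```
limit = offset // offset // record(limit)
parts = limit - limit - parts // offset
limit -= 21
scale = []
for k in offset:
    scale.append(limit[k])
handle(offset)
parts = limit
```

Transformed code:
limit = offset // offset // record(limit)
parts = limit - limit - parts // offset
limit = limit - 21
scale = [limit[k] for k in offset]
handle(offset)
parts = limit

3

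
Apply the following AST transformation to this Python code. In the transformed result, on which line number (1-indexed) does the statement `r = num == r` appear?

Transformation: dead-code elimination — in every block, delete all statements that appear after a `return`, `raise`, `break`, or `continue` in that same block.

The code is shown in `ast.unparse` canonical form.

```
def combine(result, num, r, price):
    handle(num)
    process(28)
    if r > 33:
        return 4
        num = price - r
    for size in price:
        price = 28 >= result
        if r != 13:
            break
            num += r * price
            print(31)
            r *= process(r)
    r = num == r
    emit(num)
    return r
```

Transformed code:
def combine(result, num, r, price):
    handle(num)
    process(28)
    if r > 33:
        return 4
    for size in price:
        price = 28 >= result
        if r != 13:
            break
    r = num == r
    emit(num)
    return r

10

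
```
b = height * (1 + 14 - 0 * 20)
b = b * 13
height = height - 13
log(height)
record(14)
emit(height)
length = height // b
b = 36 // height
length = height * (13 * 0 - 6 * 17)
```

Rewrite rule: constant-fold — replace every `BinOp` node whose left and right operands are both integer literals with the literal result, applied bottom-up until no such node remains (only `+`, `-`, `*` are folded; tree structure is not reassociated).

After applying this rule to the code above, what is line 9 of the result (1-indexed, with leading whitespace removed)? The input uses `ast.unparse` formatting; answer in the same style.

length = height * -102

Transformed code:
b = height * 15
b = b * 13
height = height - 13
log(height)
record(14)
emit(height)
length = height // b
b = 36 // height
length = height * -102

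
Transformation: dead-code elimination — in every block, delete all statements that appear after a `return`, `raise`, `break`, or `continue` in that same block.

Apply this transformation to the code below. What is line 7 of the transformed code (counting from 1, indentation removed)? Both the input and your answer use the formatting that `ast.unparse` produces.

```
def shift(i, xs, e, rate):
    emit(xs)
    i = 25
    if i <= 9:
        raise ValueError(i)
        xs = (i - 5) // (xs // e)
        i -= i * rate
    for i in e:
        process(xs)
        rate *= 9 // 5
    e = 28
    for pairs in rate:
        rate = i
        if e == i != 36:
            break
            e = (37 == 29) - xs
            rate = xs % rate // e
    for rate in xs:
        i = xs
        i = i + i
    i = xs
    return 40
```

Transformed code:
def shift(i, xs, e, rate):
    emit(xs)
    i = 25
    if i <= 9:
        raise ValueError(i)
    for i in e:
        process(xs)
        rate *= 9 // 5
    e = 28
    for pairs in rate:
        rate = i
        if e == i != 36:
            break
    for rate in xs:
        i = xs
        i = i + i
    i = xs
    return 40

process(xs)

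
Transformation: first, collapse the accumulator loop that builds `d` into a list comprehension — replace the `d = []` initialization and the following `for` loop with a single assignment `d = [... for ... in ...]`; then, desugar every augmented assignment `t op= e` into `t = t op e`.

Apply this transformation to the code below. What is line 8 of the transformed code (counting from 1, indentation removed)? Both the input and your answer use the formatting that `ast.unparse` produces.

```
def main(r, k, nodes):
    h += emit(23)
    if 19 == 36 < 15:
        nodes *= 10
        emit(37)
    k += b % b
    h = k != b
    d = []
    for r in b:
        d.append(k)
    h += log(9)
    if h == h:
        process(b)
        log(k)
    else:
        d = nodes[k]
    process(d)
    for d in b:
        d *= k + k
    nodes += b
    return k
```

Transformed code:
def main(r, k, nodes):
    h = h + emit(23)
    if 19 == 36 < 15:
        nodes = nodes * 10
        emit(37)
    k = k + b % b
    h = k != b
    d = [k for r in b]
    h = h + log(9)
    if h == h:
        process(b)
        log(k)
    else:
        d = nodes[k]
    process(d)
    for d in b:
        d = d * (k + k)
    nodes = nodes + b
    return k

d = [k for r in b]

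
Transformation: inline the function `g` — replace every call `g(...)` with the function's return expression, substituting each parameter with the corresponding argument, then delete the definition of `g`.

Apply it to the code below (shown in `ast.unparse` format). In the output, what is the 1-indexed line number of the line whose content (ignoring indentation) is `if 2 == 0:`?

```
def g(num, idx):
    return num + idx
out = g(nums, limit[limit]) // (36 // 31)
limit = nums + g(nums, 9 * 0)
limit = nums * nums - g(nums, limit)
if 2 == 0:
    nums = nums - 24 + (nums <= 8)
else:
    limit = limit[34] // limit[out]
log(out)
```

Transformed code:
out = (nums + limit[limit]) // (36 // 31)
limit = nums + (nums + 9 * 0)
limit = nums * nums - (nums + limit)
if 2 == 0:
    nums = nums - 24 + (nums <= 8)
else:
    limit = limit[34] // limit[out]
log(out)

4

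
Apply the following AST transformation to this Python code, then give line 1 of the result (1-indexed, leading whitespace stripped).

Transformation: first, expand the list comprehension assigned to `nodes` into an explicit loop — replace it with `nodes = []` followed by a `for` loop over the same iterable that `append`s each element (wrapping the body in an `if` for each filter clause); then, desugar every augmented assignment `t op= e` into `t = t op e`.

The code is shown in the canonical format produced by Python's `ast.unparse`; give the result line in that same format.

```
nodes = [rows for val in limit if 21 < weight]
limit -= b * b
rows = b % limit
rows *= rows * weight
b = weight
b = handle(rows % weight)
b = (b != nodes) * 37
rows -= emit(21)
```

nodes = []

Transformed code:
nodes = []
for val in limit:
    if 21 < weight:
        nodes.append(rows)
limit = limit - b * b
rows = b % limit
rows = rows * (rows * weight)
b = weight
b = handle(rows % weight)
b = (b != nodes) * 37
rows = rows - emit(21)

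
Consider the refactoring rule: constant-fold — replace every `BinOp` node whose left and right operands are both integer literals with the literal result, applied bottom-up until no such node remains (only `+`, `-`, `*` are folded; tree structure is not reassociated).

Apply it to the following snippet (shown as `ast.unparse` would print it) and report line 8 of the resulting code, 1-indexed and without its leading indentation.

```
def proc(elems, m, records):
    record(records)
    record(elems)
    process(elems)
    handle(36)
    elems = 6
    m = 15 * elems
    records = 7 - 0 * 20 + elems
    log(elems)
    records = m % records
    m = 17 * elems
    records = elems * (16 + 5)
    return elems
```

records = 7 + elems

Transformed code:
def proc(elems, m, records):
    record(records)
    record(elems)
    process(elems)
    handle(36)
    elems = 6
    m = 15 * elems
    records = 7 + elems
    log(elems)
    records = m % records
    m = 17 * elems
    records = elems * 21
    return elems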